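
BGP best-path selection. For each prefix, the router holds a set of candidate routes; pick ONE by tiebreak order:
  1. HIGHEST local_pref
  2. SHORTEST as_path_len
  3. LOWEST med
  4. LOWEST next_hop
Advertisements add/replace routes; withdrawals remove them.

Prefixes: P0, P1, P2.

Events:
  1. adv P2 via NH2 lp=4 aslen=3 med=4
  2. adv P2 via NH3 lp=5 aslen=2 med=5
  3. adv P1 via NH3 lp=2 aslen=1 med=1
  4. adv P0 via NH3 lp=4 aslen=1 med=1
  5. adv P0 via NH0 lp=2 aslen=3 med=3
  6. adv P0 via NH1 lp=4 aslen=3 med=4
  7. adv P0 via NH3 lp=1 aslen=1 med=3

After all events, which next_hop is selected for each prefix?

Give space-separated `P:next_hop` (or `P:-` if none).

Answer: P0:NH1 P1:NH3 P2:NH3

Derivation:
Op 1: best P0=- P1=- P2=NH2
Op 2: best P0=- P1=- P2=NH3
Op 3: best P0=- P1=NH3 P2=NH3
Op 4: best P0=NH3 P1=NH3 P2=NH3
Op 5: best P0=NH3 P1=NH3 P2=NH3
Op 6: best P0=NH3 P1=NH3 P2=NH3
Op 7: best P0=NH1 P1=NH3 P2=NH3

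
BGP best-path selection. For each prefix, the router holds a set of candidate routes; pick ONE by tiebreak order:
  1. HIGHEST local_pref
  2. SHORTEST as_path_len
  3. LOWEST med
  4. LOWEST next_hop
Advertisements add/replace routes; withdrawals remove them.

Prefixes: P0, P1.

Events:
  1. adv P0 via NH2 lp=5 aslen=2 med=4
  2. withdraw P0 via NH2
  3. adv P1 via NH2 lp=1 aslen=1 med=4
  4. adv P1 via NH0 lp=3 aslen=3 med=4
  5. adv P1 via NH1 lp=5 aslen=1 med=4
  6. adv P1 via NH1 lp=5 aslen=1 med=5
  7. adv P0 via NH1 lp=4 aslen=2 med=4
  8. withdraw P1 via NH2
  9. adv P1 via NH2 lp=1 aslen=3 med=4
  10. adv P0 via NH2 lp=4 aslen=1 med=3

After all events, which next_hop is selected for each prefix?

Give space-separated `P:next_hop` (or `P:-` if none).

Op 1: best P0=NH2 P1=-
Op 2: best P0=- P1=-
Op 3: best P0=- P1=NH2
Op 4: best P0=- P1=NH0
Op 5: best P0=- P1=NH1
Op 6: best P0=- P1=NH1
Op 7: best P0=NH1 P1=NH1
Op 8: best P0=NH1 P1=NH1
Op 9: best P0=NH1 P1=NH1
Op 10: best P0=NH2 P1=NH1

Answer: P0:NH2 P1:NH1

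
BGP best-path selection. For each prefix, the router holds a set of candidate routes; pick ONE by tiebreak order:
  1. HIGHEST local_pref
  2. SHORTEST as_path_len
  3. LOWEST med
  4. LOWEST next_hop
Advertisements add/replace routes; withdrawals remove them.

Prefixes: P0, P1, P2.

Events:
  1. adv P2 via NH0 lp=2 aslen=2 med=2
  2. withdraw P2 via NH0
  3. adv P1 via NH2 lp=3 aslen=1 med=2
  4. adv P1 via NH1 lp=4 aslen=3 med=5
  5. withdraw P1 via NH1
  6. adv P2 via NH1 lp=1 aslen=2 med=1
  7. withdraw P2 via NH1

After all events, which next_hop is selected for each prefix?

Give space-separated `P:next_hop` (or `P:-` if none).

Answer: P0:- P1:NH2 P2:-

Derivation:
Op 1: best P0=- P1=- P2=NH0
Op 2: best P0=- P1=- P2=-
Op 3: best P0=- P1=NH2 P2=-
Op 4: best P0=- P1=NH1 P2=-
Op 5: best P0=- P1=NH2 P2=-
Op 6: best P0=- P1=NH2 P2=NH1
Op 7: best P0=- P1=NH2 P2=-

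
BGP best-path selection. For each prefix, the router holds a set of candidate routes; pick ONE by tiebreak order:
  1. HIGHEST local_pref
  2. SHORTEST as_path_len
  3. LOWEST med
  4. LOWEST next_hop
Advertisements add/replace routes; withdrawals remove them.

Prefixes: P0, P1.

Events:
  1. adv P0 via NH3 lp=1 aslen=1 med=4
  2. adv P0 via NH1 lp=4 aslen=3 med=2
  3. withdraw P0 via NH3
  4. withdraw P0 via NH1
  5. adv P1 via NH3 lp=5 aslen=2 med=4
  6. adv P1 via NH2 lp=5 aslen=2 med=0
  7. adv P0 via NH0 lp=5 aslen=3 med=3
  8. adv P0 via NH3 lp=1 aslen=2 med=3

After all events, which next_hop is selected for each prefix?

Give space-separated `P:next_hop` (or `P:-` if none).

Answer: P0:NH0 P1:NH2

Derivation:
Op 1: best P0=NH3 P1=-
Op 2: best P0=NH1 P1=-
Op 3: best P0=NH1 P1=-
Op 4: best P0=- P1=-
Op 5: best P0=- P1=NH3
Op 6: best P0=- P1=NH2
Op 7: best P0=NH0 P1=NH2
Op 8: best P0=NH0 P1=NH2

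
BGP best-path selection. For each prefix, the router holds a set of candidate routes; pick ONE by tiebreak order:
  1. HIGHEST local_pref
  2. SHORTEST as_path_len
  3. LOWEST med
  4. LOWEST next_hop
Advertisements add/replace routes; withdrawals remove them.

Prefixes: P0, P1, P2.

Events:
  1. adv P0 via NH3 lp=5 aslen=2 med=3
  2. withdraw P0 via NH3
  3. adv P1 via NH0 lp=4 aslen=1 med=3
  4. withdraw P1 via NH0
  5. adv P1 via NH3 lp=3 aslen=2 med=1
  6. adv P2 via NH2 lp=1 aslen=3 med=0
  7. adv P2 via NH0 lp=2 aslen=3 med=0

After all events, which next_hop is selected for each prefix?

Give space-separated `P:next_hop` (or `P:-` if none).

Answer: P0:- P1:NH3 P2:NH0

Derivation:
Op 1: best P0=NH3 P1=- P2=-
Op 2: best P0=- P1=- P2=-
Op 3: best P0=- P1=NH0 P2=-
Op 4: best P0=- P1=- P2=-
Op 5: best P0=- P1=NH3 P2=-
Op 6: best P0=- P1=NH3 P2=NH2
Op 7: best P0=- P1=NH3 P2=NH0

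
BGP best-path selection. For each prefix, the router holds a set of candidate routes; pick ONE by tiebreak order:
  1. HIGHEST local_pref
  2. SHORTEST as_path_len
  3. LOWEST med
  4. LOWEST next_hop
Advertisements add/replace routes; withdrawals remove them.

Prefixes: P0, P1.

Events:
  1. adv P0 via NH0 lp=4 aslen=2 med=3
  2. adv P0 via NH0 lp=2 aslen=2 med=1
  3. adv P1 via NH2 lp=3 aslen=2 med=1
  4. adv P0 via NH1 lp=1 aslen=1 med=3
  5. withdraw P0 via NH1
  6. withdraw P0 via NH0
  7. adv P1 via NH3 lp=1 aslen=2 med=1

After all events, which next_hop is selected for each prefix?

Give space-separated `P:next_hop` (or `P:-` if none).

Op 1: best P0=NH0 P1=-
Op 2: best P0=NH0 P1=-
Op 3: best P0=NH0 P1=NH2
Op 4: best P0=NH0 P1=NH2
Op 5: best P0=NH0 P1=NH2
Op 6: best P0=- P1=NH2
Op 7: best P0=- P1=NH2

Answer: P0:- P1:NH2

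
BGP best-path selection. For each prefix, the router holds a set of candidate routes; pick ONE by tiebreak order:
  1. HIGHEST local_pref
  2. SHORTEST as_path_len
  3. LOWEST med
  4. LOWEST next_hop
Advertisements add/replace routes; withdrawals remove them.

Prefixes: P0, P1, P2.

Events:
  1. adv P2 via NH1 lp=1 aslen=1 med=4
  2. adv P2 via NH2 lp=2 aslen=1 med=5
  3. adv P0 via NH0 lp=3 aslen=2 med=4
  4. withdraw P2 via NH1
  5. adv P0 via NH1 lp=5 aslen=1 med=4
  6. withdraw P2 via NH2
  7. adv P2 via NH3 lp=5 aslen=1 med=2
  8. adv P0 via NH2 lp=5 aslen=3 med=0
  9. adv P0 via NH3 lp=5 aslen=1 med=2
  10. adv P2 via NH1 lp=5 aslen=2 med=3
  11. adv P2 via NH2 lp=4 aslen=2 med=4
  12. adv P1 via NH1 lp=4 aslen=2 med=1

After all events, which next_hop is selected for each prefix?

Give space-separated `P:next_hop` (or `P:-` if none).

Op 1: best P0=- P1=- P2=NH1
Op 2: best P0=- P1=- P2=NH2
Op 3: best P0=NH0 P1=- P2=NH2
Op 4: best P0=NH0 P1=- P2=NH2
Op 5: best P0=NH1 P1=- P2=NH2
Op 6: best P0=NH1 P1=- P2=-
Op 7: best P0=NH1 P1=- P2=NH3
Op 8: best P0=NH1 P1=- P2=NH3
Op 9: best P0=NH3 P1=- P2=NH3
Op 10: best P0=NH3 P1=- P2=NH3
Op 11: best P0=NH3 P1=- P2=NH3
Op 12: best P0=NH3 P1=NH1 P2=NH3

Answer: P0:NH3 P1:NH1 P2:NH3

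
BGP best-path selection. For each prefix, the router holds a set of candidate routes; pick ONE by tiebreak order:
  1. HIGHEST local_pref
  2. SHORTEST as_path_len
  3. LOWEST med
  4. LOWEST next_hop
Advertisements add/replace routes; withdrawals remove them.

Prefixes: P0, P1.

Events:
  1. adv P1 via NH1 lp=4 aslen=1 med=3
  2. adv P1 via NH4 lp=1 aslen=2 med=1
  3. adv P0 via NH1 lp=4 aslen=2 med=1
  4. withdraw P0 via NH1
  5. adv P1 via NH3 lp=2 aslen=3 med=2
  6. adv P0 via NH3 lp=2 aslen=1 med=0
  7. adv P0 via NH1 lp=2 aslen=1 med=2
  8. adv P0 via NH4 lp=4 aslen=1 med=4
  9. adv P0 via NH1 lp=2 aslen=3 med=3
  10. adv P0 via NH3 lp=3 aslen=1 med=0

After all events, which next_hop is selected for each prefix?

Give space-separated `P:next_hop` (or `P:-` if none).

Op 1: best P0=- P1=NH1
Op 2: best P0=- P1=NH1
Op 3: best P0=NH1 P1=NH1
Op 4: best P0=- P1=NH1
Op 5: best P0=- P1=NH1
Op 6: best P0=NH3 P1=NH1
Op 7: best P0=NH3 P1=NH1
Op 8: best P0=NH4 P1=NH1
Op 9: best P0=NH4 P1=NH1
Op 10: best P0=NH4 P1=NH1

Answer: P0:NH4 P1:NH1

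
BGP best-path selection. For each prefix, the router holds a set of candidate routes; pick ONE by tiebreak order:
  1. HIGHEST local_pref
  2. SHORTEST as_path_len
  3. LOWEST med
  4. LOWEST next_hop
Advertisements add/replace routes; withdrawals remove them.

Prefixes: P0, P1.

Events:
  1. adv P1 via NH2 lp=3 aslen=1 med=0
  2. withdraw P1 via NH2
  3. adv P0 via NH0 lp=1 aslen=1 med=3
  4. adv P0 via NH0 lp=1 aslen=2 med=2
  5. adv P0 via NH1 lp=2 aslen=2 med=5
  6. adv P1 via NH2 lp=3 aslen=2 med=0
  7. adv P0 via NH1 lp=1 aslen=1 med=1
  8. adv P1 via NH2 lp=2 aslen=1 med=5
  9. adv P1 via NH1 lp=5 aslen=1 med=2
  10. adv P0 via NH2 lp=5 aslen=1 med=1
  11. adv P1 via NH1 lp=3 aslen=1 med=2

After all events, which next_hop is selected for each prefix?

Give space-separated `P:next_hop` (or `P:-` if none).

Op 1: best P0=- P1=NH2
Op 2: best P0=- P1=-
Op 3: best P0=NH0 P1=-
Op 4: best P0=NH0 P1=-
Op 5: best P0=NH1 P1=-
Op 6: best P0=NH1 P1=NH2
Op 7: best P0=NH1 P1=NH2
Op 8: best P0=NH1 P1=NH2
Op 9: best P0=NH1 P1=NH1
Op 10: best P0=NH2 P1=NH1
Op 11: best P0=NH2 P1=NH1

Answer: P0:NH2 P1:NH1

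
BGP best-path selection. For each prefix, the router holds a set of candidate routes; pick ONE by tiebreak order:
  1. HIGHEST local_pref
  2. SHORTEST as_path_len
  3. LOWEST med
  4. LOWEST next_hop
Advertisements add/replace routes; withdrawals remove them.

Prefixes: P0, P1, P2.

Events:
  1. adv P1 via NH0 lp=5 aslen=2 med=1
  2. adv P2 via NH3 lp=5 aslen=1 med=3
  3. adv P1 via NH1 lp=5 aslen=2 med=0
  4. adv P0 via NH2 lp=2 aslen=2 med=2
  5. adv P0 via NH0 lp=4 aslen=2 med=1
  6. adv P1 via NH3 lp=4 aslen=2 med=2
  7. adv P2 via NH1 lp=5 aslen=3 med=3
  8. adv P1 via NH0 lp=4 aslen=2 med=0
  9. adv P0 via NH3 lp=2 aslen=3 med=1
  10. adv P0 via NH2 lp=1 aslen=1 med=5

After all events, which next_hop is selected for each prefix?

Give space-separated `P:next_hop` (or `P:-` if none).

Op 1: best P0=- P1=NH0 P2=-
Op 2: best P0=- P1=NH0 P2=NH3
Op 3: best P0=- P1=NH1 P2=NH3
Op 4: best P0=NH2 P1=NH1 P2=NH3
Op 5: best P0=NH0 P1=NH1 P2=NH3
Op 6: best P0=NH0 P1=NH1 P2=NH3
Op 7: best P0=NH0 P1=NH1 P2=NH3
Op 8: best P0=NH0 P1=NH1 P2=NH3
Op 9: best P0=NH0 P1=NH1 P2=NH3
Op 10: best P0=NH0 P1=NH1 P2=NH3

Answer: P0:NH0 P1:NH1 P2:NH3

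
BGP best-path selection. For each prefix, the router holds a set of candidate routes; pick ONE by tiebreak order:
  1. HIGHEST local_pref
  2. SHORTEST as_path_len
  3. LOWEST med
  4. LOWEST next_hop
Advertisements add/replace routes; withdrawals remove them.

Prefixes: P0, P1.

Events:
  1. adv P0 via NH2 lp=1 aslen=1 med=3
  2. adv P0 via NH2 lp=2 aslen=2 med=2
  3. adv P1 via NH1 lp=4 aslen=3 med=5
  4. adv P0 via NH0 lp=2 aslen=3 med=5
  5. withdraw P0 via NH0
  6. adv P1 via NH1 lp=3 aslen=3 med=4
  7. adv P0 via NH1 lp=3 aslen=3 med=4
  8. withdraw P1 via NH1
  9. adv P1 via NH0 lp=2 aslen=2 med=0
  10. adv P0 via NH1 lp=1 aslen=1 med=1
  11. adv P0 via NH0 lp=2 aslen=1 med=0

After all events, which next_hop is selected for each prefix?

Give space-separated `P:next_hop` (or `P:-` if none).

Op 1: best P0=NH2 P1=-
Op 2: best P0=NH2 P1=-
Op 3: best P0=NH2 P1=NH1
Op 4: best P0=NH2 P1=NH1
Op 5: best P0=NH2 P1=NH1
Op 6: best P0=NH2 P1=NH1
Op 7: best P0=NH1 P1=NH1
Op 8: best P0=NH1 P1=-
Op 9: best P0=NH1 P1=NH0
Op 10: best P0=NH2 P1=NH0
Op 11: best P0=NH0 P1=NH0

Answer: P0:NH0 P1:NH0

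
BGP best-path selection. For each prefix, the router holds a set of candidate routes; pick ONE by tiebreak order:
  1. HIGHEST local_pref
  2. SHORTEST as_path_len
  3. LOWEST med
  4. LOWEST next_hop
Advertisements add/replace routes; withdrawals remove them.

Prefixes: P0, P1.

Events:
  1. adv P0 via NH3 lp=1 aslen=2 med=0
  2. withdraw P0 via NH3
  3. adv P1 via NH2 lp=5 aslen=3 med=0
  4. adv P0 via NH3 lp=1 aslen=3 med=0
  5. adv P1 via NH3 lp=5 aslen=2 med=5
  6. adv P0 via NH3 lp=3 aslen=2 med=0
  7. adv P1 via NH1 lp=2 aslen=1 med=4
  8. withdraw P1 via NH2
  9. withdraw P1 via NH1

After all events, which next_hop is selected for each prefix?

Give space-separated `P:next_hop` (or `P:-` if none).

Op 1: best P0=NH3 P1=-
Op 2: best P0=- P1=-
Op 3: best P0=- P1=NH2
Op 4: best P0=NH3 P1=NH2
Op 5: best P0=NH3 P1=NH3
Op 6: best P0=NH3 P1=NH3
Op 7: best P0=NH3 P1=NH3
Op 8: best P0=NH3 P1=NH3
Op 9: best P0=NH3 P1=NH3

Answer: P0:NH3 P1:NH3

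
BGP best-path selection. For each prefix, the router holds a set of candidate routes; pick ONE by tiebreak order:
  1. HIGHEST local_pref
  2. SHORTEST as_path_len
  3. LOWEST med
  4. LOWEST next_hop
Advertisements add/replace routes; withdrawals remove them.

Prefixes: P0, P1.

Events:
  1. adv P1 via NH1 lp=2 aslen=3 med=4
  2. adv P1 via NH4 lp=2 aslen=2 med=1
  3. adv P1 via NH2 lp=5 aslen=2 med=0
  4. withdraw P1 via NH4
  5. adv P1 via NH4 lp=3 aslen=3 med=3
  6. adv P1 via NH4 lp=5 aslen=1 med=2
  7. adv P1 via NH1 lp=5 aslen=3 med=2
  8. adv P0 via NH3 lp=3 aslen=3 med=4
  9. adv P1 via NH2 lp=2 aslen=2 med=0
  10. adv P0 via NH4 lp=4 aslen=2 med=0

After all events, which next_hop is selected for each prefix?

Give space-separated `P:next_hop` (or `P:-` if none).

Op 1: best P0=- P1=NH1
Op 2: best P0=- P1=NH4
Op 3: best P0=- P1=NH2
Op 4: best P0=- P1=NH2
Op 5: best P0=- P1=NH2
Op 6: best P0=- P1=NH4
Op 7: best P0=- P1=NH4
Op 8: best P0=NH3 P1=NH4
Op 9: best P0=NH3 P1=NH4
Op 10: best P0=NH4 P1=NH4

Answer: P0:NH4 P1:NH4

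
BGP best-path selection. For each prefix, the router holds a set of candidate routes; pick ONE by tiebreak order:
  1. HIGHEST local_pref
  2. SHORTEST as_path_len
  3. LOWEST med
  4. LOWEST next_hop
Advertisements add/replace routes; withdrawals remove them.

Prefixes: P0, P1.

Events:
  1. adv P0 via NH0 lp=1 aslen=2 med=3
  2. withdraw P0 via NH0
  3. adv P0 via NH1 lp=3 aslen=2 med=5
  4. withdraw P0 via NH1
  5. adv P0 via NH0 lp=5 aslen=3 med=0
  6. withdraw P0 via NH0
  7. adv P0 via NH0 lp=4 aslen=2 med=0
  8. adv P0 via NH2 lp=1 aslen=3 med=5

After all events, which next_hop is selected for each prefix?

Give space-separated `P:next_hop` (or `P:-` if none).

Op 1: best P0=NH0 P1=-
Op 2: best P0=- P1=-
Op 3: best P0=NH1 P1=-
Op 4: best P0=- P1=-
Op 5: best P0=NH0 P1=-
Op 6: best P0=- P1=-
Op 7: best P0=NH0 P1=-
Op 8: best P0=NH0 P1=-

Answer: P0:NH0 P1:-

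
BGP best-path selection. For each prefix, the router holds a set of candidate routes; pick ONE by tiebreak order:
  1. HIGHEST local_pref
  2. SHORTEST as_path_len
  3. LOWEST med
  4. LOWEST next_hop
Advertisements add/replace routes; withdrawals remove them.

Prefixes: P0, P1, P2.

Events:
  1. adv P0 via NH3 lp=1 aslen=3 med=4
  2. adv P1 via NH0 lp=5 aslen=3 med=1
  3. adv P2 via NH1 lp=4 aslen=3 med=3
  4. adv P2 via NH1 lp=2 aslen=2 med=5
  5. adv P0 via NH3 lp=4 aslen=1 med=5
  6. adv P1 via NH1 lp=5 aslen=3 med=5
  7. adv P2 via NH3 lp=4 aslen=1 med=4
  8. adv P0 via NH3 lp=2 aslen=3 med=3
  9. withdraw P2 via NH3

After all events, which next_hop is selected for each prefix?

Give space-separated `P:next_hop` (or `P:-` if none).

Answer: P0:NH3 P1:NH0 P2:NH1

Derivation:
Op 1: best P0=NH3 P1=- P2=-
Op 2: best P0=NH3 P1=NH0 P2=-
Op 3: best P0=NH3 P1=NH0 P2=NH1
Op 4: best P0=NH3 P1=NH0 P2=NH1
Op 5: best P0=NH3 P1=NH0 P2=NH1
Op 6: best P0=NH3 P1=NH0 P2=NH1
Op 7: best P0=NH3 P1=NH0 P2=NH3
Op 8: best P0=NH3 P1=NH0 P2=NH3
Op 9: best P0=NH3 P1=NH0 P2=NH1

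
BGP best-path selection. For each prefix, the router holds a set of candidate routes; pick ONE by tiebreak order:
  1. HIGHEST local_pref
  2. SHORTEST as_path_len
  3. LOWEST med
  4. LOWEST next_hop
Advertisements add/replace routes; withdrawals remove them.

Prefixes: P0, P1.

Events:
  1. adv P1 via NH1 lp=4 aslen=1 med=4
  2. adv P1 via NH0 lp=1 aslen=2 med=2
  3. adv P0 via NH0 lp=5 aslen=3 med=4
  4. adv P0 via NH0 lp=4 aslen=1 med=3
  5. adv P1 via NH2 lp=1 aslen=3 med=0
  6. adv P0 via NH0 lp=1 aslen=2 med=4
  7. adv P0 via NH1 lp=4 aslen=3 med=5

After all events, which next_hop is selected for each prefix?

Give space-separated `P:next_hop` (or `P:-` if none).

Answer: P0:NH1 P1:NH1

Derivation:
Op 1: best P0=- P1=NH1
Op 2: best P0=- P1=NH1
Op 3: best P0=NH0 P1=NH1
Op 4: best P0=NH0 P1=NH1
Op 5: best P0=NH0 P1=NH1
Op 6: best P0=NH0 P1=NH1
Op 7: best P0=NH1 P1=NH1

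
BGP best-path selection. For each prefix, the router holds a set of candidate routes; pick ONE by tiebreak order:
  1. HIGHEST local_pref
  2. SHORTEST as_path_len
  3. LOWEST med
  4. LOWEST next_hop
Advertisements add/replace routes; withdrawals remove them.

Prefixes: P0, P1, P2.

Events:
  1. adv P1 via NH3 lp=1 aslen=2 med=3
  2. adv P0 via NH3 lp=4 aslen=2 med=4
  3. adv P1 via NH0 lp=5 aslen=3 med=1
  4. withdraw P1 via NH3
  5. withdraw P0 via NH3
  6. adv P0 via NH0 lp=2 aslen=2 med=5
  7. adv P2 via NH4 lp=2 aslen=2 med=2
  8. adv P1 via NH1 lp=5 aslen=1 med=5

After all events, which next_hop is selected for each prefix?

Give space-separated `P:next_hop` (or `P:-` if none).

Op 1: best P0=- P1=NH3 P2=-
Op 2: best P0=NH3 P1=NH3 P2=-
Op 3: best P0=NH3 P1=NH0 P2=-
Op 4: best P0=NH3 P1=NH0 P2=-
Op 5: best P0=- P1=NH0 P2=-
Op 6: best P0=NH0 P1=NH0 P2=-
Op 7: best P0=NH0 P1=NH0 P2=NH4
Op 8: best P0=NH0 P1=NH1 P2=NH4

Answer: P0:NH0 P1:NH1 P2:NH4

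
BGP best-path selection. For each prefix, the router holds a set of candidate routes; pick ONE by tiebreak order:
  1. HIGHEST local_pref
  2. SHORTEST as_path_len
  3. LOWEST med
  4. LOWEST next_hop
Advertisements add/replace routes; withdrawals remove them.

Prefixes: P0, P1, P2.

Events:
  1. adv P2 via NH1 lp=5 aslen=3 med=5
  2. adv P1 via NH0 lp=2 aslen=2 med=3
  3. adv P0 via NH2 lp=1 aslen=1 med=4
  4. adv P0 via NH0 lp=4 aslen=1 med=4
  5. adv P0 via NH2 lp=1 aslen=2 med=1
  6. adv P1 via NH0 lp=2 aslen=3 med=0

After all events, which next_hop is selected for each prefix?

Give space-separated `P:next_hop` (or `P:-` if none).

Op 1: best P0=- P1=- P2=NH1
Op 2: best P0=- P1=NH0 P2=NH1
Op 3: best P0=NH2 P1=NH0 P2=NH1
Op 4: best P0=NH0 P1=NH0 P2=NH1
Op 5: best P0=NH0 P1=NH0 P2=NH1
Op 6: best P0=NH0 P1=NH0 P2=NH1

Answer: P0:NH0 P1:NH0 P2:NH1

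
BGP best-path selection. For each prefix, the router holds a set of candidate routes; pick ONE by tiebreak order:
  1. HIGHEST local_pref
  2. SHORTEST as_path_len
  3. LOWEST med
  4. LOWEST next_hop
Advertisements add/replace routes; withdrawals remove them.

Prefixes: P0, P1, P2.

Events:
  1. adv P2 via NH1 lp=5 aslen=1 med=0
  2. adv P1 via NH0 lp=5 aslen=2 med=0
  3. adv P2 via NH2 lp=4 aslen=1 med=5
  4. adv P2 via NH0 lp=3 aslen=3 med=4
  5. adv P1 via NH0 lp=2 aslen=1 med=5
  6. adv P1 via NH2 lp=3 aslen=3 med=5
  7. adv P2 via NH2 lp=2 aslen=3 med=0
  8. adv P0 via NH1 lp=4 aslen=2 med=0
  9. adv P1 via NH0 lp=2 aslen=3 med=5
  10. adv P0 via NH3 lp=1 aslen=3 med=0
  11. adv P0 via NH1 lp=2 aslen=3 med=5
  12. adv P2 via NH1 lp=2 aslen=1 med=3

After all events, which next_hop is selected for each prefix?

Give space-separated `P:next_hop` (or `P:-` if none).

Op 1: best P0=- P1=- P2=NH1
Op 2: best P0=- P1=NH0 P2=NH1
Op 3: best P0=- P1=NH0 P2=NH1
Op 4: best P0=- P1=NH0 P2=NH1
Op 5: best P0=- P1=NH0 P2=NH1
Op 6: best P0=- P1=NH2 P2=NH1
Op 7: best P0=- P1=NH2 P2=NH1
Op 8: best P0=NH1 P1=NH2 P2=NH1
Op 9: best P0=NH1 P1=NH2 P2=NH1
Op 10: best P0=NH1 P1=NH2 P2=NH1
Op 11: best P0=NH1 P1=NH2 P2=NH1
Op 12: best P0=NH1 P1=NH2 P2=NH0

Answer: P0:NH1 P1:NH2 P2:NH0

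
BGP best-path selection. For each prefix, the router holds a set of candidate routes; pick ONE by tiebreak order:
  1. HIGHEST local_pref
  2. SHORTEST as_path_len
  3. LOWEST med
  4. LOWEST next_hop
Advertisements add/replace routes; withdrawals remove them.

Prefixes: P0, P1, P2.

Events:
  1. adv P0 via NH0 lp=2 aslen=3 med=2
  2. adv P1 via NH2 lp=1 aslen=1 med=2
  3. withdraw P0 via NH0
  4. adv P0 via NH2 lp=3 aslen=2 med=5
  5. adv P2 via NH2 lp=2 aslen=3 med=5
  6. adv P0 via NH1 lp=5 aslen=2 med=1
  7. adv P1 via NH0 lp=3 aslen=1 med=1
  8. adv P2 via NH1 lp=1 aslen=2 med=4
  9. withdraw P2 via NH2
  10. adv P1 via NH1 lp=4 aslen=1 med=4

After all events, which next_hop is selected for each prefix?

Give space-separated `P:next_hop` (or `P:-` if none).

Answer: P0:NH1 P1:NH1 P2:NH1

Derivation:
Op 1: best P0=NH0 P1=- P2=-
Op 2: best P0=NH0 P1=NH2 P2=-
Op 3: best P0=- P1=NH2 P2=-
Op 4: best P0=NH2 P1=NH2 P2=-
Op 5: best P0=NH2 P1=NH2 P2=NH2
Op 6: best P0=NH1 P1=NH2 P2=NH2
Op 7: best P0=NH1 P1=NH0 P2=NH2
Op 8: best P0=NH1 P1=NH0 P2=NH2
Op 9: best P0=NH1 P1=NH0 P2=NH1
Op 10: best P0=NH1 P1=NH1 P2=NH1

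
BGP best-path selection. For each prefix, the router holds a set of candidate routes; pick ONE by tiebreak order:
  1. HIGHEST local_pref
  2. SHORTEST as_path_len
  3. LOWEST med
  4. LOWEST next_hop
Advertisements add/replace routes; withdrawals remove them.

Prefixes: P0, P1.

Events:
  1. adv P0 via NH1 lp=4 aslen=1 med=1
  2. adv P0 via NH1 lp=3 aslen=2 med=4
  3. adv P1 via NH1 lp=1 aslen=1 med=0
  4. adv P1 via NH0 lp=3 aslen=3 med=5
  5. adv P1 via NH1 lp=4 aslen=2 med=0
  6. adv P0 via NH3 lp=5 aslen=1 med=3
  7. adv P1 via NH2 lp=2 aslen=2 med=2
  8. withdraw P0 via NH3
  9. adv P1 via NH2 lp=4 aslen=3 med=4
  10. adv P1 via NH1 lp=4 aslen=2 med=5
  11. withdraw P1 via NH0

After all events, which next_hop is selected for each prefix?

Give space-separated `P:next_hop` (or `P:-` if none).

Op 1: best P0=NH1 P1=-
Op 2: best P0=NH1 P1=-
Op 3: best P0=NH1 P1=NH1
Op 4: best P0=NH1 P1=NH0
Op 5: best P0=NH1 P1=NH1
Op 6: best P0=NH3 P1=NH1
Op 7: best P0=NH3 P1=NH1
Op 8: best P0=NH1 P1=NH1
Op 9: best P0=NH1 P1=NH1
Op 10: best P0=NH1 P1=NH1
Op 11: best P0=NH1 P1=NH1

Answer: P0:NH1 P1:NH1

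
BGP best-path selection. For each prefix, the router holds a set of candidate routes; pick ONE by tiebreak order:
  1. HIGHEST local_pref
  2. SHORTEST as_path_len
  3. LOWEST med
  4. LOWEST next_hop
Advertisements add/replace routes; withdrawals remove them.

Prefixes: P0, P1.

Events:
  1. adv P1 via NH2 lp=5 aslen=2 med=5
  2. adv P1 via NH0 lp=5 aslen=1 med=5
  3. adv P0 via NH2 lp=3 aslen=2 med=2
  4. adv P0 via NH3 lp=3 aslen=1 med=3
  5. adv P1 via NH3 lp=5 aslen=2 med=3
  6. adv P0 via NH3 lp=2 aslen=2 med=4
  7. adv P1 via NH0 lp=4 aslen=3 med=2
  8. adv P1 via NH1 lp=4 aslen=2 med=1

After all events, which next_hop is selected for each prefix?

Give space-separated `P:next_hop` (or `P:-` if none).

Op 1: best P0=- P1=NH2
Op 2: best P0=- P1=NH0
Op 3: best P0=NH2 P1=NH0
Op 4: best P0=NH3 P1=NH0
Op 5: best P0=NH3 P1=NH0
Op 6: best P0=NH2 P1=NH0
Op 7: best P0=NH2 P1=NH3
Op 8: best P0=NH2 P1=NH3

Answer: P0:NH2 P1:NH3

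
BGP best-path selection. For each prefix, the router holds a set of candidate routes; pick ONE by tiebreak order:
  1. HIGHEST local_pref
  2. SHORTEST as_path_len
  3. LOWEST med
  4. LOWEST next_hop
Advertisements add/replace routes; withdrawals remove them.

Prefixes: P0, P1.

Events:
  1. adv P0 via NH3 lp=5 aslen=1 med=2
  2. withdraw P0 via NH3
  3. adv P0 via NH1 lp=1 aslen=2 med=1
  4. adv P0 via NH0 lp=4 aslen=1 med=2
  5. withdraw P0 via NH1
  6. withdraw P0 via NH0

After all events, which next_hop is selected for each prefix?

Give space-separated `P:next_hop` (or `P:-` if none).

Answer: P0:- P1:-

Derivation:
Op 1: best P0=NH3 P1=-
Op 2: best P0=- P1=-
Op 3: best P0=NH1 P1=-
Op 4: best P0=NH0 P1=-
Op 5: best P0=NH0 P1=-
Op 6: best P0=- P1=-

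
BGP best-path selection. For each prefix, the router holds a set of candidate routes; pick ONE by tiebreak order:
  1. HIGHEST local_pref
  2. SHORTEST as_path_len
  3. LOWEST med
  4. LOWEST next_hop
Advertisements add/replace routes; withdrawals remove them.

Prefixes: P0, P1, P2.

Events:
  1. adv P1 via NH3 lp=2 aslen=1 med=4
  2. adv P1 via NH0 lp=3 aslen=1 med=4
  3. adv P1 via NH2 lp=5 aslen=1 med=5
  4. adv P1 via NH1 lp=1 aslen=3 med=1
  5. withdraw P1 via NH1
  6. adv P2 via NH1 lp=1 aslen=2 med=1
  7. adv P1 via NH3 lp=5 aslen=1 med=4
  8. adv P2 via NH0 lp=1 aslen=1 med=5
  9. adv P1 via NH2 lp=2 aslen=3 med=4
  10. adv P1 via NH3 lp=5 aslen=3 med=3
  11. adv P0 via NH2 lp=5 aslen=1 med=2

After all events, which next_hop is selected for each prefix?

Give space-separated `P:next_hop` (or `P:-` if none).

Answer: P0:NH2 P1:NH3 P2:NH0

Derivation:
Op 1: best P0=- P1=NH3 P2=-
Op 2: best P0=- P1=NH0 P2=-
Op 3: best P0=- P1=NH2 P2=-
Op 4: best P0=- P1=NH2 P2=-
Op 5: best P0=- P1=NH2 P2=-
Op 6: best P0=- P1=NH2 P2=NH1
Op 7: best P0=- P1=NH3 P2=NH1
Op 8: best P0=- P1=NH3 P2=NH0
Op 9: best P0=- P1=NH3 P2=NH0
Op 10: best P0=- P1=NH3 P2=NH0
Op 11: best P0=NH2 P1=NH3 P2=NH0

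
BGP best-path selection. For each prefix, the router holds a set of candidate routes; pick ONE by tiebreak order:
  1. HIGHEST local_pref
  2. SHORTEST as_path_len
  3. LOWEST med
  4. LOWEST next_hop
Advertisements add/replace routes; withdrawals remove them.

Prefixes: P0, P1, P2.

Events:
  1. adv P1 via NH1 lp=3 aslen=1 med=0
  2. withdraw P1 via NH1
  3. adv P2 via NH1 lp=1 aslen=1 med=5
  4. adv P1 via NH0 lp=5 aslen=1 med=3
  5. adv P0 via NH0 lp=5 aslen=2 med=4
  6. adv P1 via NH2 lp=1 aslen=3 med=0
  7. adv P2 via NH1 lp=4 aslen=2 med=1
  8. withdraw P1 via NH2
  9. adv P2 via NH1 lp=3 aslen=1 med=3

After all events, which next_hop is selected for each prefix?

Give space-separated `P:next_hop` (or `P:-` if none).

Answer: P0:NH0 P1:NH0 P2:NH1

Derivation:
Op 1: best P0=- P1=NH1 P2=-
Op 2: best P0=- P1=- P2=-
Op 3: best P0=- P1=- P2=NH1
Op 4: best P0=- P1=NH0 P2=NH1
Op 5: best P0=NH0 P1=NH0 P2=NH1
Op 6: best P0=NH0 P1=NH0 P2=NH1
Op 7: best P0=NH0 P1=NH0 P2=NH1
Op 8: best P0=NH0 P1=NH0 P2=NH1
Op 9: best P0=NH0 P1=NH0 P2=NH1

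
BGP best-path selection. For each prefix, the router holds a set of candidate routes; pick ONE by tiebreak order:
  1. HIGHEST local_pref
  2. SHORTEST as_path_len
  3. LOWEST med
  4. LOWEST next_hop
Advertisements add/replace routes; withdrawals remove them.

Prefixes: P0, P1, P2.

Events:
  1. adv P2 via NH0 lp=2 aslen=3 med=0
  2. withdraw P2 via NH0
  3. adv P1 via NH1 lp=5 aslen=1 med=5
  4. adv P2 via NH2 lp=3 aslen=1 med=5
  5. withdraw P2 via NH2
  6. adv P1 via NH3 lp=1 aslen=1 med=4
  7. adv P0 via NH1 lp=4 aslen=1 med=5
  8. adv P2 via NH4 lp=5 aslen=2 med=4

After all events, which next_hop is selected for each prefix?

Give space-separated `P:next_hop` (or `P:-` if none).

Answer: P0:NH1 P1:NH1 P2:NH4

Derivation:
Op 1: best P0=- P1=- P2=NH0
Op 2: best P0=- P1=- P2=-
Op 3: best P0=- P1=NH1 P2=-
Op 4: best P0=- P1=NH1 P2=NH2
Op 5: best P0=- P1=NH1 P2=-
Op 6: best P0=- P1=NH1 P2=-
Op 7: best P0=NH1 P1=NH1 P2=-
Op 8: best P0=NH1 P1=NH1 P2=NH4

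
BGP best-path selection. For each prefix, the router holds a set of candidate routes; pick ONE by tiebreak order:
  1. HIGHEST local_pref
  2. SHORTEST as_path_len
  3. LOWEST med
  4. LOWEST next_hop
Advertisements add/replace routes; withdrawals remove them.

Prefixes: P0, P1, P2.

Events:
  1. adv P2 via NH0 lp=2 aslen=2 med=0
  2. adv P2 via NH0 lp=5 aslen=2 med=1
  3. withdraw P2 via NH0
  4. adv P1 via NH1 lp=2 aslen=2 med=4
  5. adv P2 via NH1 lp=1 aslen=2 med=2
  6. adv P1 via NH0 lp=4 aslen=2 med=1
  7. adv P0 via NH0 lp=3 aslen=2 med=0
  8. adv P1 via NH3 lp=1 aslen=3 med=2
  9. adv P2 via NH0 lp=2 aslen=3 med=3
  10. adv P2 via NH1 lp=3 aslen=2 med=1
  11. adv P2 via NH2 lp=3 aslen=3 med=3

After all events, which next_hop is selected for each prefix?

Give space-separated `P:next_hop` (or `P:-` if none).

Op 1: best P0=- P1=- P2=NH0
Op 2: best P0=- P1=- P2=NH0
Op 3: best P0=- P1=- P2=-
Op 4: best P0=- P1=NH1 P2=-
Op 5: best P0=- P1=NH1 P2=NH1
Op 6: best P0=- P1=NH0 P2=NH1
Op 7: best P0=NH0 P1=NH0 P2=NH1
Op 8: best P0=NH0 P1=NH0 P2=NH1
Op 9: best P0=NH0 P1=NH0 P2=NH0
Op 10: best P0=NH0 P1=NH0 P2=NH1
Op 11: best P0=NH0 P1=NH0 P2=NH1

Answer: P0:NH0 P1:NH0 P2:NH1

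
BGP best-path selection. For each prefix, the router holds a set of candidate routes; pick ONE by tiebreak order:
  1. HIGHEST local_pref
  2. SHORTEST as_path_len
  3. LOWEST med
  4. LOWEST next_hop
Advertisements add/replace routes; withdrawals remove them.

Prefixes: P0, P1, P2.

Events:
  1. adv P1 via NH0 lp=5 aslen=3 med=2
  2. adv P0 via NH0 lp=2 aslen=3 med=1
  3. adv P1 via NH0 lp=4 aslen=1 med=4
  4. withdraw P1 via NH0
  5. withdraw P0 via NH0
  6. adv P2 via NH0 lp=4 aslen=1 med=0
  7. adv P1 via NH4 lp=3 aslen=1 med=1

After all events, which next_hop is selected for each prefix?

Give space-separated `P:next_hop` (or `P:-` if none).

Op 1: best P0=- P1=NH0 P2=-
Op 2: best P0=NH0 P1=NH0 P2=-
Op 3: best P0=NH0 P1=NH0 P2=-
Op 4: best P0=NH0 P1=- P2=-
Op 5: best P0=- P1=- P2=-
Op 6: best P0=- P1=- P2=NH0
Op 7: best P0=- P1=NH4 P2=NH0

Answer: P0:- P1:NH4 P2:NH0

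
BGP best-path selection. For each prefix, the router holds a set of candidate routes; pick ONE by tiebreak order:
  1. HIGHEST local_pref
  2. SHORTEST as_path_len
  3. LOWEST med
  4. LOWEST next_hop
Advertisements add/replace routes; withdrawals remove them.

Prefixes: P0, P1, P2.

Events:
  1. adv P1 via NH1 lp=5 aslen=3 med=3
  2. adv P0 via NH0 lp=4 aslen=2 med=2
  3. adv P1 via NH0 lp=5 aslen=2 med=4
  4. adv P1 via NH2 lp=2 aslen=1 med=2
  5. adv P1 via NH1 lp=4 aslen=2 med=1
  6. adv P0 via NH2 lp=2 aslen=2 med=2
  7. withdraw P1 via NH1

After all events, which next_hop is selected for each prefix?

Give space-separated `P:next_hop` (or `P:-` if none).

Answer: P0:NH0 P1:NH0 P2:-

Derivation:
Op 1: best P0=- P1=NH1 P2=-
Op 2: best P0=NH0 P1=NH1 P2=-
Op 3: best P0=NH0 P1=NH0 P2=-
Op 4: best P0=NH0 P1=NH0 P2=-
Op 5: best P0=NH0 P1=NH0 P2=-
Op 6: best P0=NH0 P1=NH0 P2=-
Op 7: best P0=NH0 P1=NH0 P2=-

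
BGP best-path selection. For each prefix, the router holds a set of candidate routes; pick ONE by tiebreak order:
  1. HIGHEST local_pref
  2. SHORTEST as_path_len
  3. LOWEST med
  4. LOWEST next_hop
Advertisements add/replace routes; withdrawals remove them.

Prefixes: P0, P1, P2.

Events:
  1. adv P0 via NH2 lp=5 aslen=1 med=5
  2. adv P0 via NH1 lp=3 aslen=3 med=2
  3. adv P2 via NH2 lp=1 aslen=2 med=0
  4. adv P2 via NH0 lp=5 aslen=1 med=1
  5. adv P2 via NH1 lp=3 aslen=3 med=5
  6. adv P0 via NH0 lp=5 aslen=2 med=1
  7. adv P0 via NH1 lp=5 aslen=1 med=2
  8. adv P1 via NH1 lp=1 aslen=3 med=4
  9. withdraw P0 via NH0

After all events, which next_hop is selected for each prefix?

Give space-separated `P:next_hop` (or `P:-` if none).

Answer: P0:NH1 P1:NH1 P2:NH0

Derivation:
Op 1: best P0=NH2 P1=- P2=-
Op 2: best P0=NH2 P1=- P2=-
Op 3: best P0=NH2 P1=- P2=NH2
Op 4: best P0=NH2 P1=- P2=NH0
Op 5: best P0=NH2 P1=- P2=NH0
Op 6: best P0=NH2 P1=- P2=NH0
Op 7: best P0=NH1 P1=- P2=NH0
Op 8: best P0=NH1 P1=NH1 P2=NH0
Op 9: best P0=NH1 P1=NH1 P2=NH0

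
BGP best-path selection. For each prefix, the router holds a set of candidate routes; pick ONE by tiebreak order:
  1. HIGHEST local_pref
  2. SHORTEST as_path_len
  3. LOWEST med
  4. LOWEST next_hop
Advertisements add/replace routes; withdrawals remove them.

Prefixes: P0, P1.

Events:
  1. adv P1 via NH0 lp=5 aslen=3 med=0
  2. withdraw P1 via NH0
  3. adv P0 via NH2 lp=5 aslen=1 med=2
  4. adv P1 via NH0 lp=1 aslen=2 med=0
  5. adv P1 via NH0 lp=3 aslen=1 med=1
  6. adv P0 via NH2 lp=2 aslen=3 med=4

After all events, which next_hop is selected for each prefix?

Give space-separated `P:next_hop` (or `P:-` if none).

Answer: P0:NH2 P1:NH0

Derivation:
Op 1: best P0=- P1=NH0
Op 2: best P0=- P1=-
Op 3: best P0=NH2 P1=-
Op 4: best P0=NH2 P1=NH0
Op 5: best P0=NH2 P1=NH0
Op 6: best P0=NH2 P1=NH0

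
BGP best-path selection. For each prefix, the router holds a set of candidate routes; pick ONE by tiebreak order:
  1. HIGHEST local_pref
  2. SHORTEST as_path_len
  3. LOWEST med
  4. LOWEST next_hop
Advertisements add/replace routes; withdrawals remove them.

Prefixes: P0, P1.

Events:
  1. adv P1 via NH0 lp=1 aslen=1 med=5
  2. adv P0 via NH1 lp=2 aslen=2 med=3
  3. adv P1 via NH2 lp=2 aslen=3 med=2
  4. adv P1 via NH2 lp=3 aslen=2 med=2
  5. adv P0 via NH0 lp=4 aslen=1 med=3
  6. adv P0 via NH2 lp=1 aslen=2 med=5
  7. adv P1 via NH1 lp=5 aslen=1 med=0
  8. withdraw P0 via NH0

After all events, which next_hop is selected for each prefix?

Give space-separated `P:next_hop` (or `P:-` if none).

Answer: P0:NH1 P1:NH1

Derivation:
Op 1: best P0=- P1=NH0
Op 2: best P0=NH1 P1=NH0
Op 3: best P0=NH1 P1=NH2
Op 4: best P0=NH1 P1=NH2
Op 5: best P0=NH0 P1=NH2
Op 6: best P0=NH0 P1=NH2
Op 7: best P0=NH0 P1=NH1
Op 8: best P0=NH1 P1=NH1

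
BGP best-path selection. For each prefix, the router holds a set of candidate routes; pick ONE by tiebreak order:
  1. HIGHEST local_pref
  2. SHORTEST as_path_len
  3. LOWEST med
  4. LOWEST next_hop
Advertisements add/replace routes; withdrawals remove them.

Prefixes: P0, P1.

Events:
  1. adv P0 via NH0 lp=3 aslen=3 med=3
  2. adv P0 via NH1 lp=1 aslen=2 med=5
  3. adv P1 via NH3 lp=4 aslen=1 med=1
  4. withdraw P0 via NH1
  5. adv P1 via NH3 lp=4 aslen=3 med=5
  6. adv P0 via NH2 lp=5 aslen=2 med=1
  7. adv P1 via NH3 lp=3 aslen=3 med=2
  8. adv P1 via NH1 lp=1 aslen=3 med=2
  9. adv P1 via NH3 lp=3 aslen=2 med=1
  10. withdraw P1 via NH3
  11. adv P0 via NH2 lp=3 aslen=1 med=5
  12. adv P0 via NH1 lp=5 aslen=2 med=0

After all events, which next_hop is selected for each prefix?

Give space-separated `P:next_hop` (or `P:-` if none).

Op 1: best P0=NH0 P1=-
Op 2: best P0=NH0 P1=-
Op 3: best P0=NH0 P1=NH3
Op 4: best P0=NH0 P1=NH3
Op 5: best P0=NH0 P1=NH3
Op 6: best P0=NH2 P1=NH3
Op 7: best P0=NH2 P1=NH3
Op 8: best P0=NH2 P1=NH3
Op 9: best P0=NH2 P1=NH3
Op 10: best P0=NH2 P1=NH1
Op 11: best P0=NH2 P1=NH1
Op 12: best P0=NH1 P1=NH1

Answer: P0:NH1 P1:NH1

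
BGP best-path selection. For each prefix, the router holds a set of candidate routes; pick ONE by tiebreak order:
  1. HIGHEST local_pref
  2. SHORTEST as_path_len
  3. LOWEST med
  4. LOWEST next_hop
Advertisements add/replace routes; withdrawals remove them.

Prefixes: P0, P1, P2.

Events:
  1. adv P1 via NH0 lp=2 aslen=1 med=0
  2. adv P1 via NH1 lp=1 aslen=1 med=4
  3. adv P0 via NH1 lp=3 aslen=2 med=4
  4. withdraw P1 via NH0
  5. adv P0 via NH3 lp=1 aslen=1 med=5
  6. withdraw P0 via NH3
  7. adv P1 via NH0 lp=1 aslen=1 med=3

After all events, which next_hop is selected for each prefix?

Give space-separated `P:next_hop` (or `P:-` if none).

Op 1: best P0=- P1=NH0 P2=-
Op 2: best P0=- P1=NH0 P2=-
Op 3: best P0=NH1 P1=NH0 P2=-
Op 4: best P0=NH1 P1=NH1 P2=-
Op 5: best P0=NH1 P1=NH1 P2=-
Op 6: best P0=NH1 P1=NH1 P2=-
Op 7: best P0=NH1 P1=NH0 P2=-

Answer: P0:NH1 P1:NH0 P2:-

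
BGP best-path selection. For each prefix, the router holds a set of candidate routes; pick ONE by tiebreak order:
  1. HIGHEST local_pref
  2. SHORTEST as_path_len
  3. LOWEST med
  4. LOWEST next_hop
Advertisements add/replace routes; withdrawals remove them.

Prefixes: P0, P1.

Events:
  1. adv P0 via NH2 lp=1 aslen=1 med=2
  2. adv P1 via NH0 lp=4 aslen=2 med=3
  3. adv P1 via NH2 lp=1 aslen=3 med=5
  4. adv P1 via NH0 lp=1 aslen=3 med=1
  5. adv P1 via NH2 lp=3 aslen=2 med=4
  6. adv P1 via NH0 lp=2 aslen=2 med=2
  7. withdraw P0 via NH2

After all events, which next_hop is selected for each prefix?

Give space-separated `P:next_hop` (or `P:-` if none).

Answer: P0:- P1:NH2

Derivation:
Op 1: best P0=NH2 P1=-
Op 2: best P0=NH2 P1=NH0
Op 3: best P0=NH2 P1=NH0
Op 4: best P0=NH2 P1=NH0
Op 5: best P0=NH2 P1=NH2
Op 6: best P0=NH2 P1=NH2
Op 7: best P0=- P1=NH2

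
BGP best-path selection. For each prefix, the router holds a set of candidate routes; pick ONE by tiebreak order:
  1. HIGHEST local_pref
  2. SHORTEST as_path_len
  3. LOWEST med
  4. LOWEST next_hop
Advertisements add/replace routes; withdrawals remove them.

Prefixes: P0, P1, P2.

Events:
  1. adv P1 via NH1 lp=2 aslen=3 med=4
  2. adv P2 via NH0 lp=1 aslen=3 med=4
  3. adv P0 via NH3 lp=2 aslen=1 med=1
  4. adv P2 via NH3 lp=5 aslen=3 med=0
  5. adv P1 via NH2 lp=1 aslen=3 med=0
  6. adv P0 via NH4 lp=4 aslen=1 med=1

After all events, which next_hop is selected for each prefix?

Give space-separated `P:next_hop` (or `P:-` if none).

Op 1: best P0=- P1=NH1 P2=-
Op 2: best P0=- P1=NH1 P2=NH0
Op 3: best P0=NH3 P1=NH1 P2=NH0
Op 4: best P0=NH3 P1=NH1 P2=NH3
Op 5: best P0=NH3 P1=NH1 P2=NH3
Op 6: best P0=NH4 P1=NH1 P2=NH3

Answer: P0:NH4 P1:NH1 P2:NH3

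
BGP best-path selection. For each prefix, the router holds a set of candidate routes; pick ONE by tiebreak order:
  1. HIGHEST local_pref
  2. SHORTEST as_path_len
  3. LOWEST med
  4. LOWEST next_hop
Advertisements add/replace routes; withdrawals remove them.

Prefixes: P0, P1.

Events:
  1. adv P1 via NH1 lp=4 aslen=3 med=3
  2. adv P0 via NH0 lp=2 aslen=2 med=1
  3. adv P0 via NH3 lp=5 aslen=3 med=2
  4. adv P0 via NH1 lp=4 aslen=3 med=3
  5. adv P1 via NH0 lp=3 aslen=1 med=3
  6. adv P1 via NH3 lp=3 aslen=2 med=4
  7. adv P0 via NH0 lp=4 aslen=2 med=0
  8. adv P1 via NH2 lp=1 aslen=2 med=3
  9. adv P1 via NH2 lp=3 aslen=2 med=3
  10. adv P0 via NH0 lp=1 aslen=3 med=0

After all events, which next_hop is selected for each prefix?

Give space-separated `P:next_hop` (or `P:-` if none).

Answer: P0:NH3 P1:NH1

Derivation:
Op 1: best P0=- P1=NH1
Op 2: best P0=NH0 P1=NH1
Op 3: best P0=NH3 P1=NH1
Op 4: best P0=NH3 P1=NH1
Op 5: best P0=NH3 P1=NH1
Op 6: best P0=NH3 P1=NH1
Op 7: best P0=NH3 P1=NH1
Op 8: best P0=NH3 P1=NH1
Op 9: best P0=NH3 P1=NH1
Op 10: best P0=NH3 P1=NH1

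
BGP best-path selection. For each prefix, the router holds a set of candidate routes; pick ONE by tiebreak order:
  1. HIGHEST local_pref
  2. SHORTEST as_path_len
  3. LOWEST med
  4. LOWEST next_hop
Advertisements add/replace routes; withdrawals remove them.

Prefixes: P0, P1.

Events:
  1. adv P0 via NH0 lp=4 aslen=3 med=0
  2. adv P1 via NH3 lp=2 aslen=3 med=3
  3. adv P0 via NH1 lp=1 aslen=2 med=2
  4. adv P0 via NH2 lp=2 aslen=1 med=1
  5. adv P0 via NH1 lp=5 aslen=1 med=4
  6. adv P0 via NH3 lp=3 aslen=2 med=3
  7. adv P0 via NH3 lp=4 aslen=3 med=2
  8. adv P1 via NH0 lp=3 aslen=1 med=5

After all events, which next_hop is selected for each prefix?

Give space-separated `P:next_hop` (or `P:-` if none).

Answer: P0:NH1 P1:NH0

Derivation:
Op 1: best P0=NH0 P1=-
Op 2: best P0=NH0 P1=NH3
Op 3: best P0=NH0 P1=NH3
Op 4: best P0=NH0 P1=NH3
Op 5: best P0=NH1 P1=NH3
Op 6: best P0=NH1 P1=NH3
Op 7: best P0=NH1 P1=NH3
Op 8: best P0=NH1 P1=NH0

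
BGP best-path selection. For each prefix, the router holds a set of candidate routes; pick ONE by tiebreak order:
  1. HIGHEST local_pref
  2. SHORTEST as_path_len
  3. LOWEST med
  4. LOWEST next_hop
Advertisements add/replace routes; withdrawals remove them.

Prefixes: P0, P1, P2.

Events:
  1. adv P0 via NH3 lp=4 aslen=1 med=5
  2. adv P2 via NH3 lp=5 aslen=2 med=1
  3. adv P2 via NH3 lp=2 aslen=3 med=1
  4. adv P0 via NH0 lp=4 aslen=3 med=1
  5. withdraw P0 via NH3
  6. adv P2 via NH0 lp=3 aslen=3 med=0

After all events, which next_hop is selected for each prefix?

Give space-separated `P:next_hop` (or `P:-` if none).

Answer: P0:NH0 P1:- P2:NH0

Derivation:
Op 1: best P0=NH3 P1=- P2=-
Op 2: best P0=NH3 P1=- P2=NH3
Op 3: best P0=NH3 P1=- P2=NH3
Op 4: best P0=NH3 P1=- P2=NH3
Op 5: best P0=NH0 P1=- P2=NH3
Op 6: best P0=NH0 P1=- P2=NH0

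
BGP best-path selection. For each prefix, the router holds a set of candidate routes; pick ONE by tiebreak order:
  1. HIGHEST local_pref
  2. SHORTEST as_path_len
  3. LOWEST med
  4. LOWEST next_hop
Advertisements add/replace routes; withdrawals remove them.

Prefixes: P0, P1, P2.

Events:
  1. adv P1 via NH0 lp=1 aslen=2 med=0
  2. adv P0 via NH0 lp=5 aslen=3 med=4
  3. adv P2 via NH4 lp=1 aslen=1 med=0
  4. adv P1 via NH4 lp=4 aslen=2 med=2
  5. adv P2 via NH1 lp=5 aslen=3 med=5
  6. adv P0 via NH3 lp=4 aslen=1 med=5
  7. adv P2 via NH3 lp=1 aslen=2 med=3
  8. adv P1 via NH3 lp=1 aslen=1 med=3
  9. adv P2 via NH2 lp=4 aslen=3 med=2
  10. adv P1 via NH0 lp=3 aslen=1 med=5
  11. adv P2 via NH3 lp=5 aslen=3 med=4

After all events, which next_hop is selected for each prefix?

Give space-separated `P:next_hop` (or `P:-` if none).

Op 1: best P0=- P1=NH0 P2=-
Op 2: best P0=NH0 P1=NH0 P2=-
Op 3: best P0=NH0 P1=NH0 P2=NH4
Op 4: best P0=NH0 P1=NH4 P2=NH4
Op 5: best P0=NH0 P1=NH4 P2=NH1
Op 6: best P0=NH0 P1=NH4 P2=NH1
Op 7: best P0=NH0 P1=NH4 P2=NH1
Op 8: best P0=NH0 P1=NH4 P2=NH1
Op 9: best P0=NH0 P1=NH4 P2=NH1
Op 10: best P0=NH0 P1=NH4 P2=NH1
Op 11: best P0=NH0 P1=NH4 P2=NH3

Answer: P0:NH0 P1:NH4 P2:NH3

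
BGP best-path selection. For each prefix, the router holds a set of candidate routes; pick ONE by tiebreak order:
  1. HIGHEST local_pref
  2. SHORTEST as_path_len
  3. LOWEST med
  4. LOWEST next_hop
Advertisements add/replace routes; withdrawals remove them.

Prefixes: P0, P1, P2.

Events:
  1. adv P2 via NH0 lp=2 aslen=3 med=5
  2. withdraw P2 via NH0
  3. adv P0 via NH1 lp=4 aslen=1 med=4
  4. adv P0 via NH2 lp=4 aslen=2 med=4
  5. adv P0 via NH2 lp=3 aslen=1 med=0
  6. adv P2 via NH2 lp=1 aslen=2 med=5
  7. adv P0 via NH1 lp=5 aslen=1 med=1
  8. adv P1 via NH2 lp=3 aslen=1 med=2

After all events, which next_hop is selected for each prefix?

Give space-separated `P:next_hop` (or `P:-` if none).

Answer: P0:NH1 P1:NH2 P2:NH2

Derivation:
Op 1: best P0=- P1=- P2=NH0
Op 2: best P0=- P1=- P2=-
Op 3: best P0=NH1 P1=- P2=-
Op 4: best P0=NH1 P1=- P2=-
Op 5: best P0=NH1 P1=- P2=-
Op 6: best P0=NH1 P1=- P2=NH2
Op 7: best P0=NH1 P1=- P2=NH2
Op 8: best P0=NH1 P1=NH2 P2=NH2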